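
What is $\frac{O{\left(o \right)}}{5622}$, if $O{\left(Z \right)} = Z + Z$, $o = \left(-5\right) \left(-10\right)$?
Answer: $\frac{50}{2811} \approx 0.017787$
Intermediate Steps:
$o = 50$
$O{\left(Z \right)} = 2 Z$
$\frac{O{\left(o \right)}}{5622} = \frac{2 \cdot 50}{5622} = 100 \cdot \frac{1}{5622} = \frac{50}{2811}$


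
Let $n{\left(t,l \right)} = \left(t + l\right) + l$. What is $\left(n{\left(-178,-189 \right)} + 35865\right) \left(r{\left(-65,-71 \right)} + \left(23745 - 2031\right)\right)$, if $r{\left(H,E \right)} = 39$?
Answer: $768076677$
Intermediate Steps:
$n{\left(t,l \right)} = t + 2 l$ ($n{\left(t,l \right)} = \left(l + t\right) + l = t + 2 l$)
$\left(n{\left(-178,-189 \right)} + 35865\right) \left(r{\left(-65,-71 \right)} + \left(23745 - 2031\right)\right) = \left(\left(-178 + 2 \left(-189\right)\right) + 35865\right) \left(39 + \left(23745 - 2031\right)\right) = \left(\left(-178 - 378\right) + 35865\right) \left(39 + \left(23745 - 2031\right)\right) = \left(-556 + 35865\right) \left(39 + 21714\right) = 35309 \cdot 21753 = 768076677$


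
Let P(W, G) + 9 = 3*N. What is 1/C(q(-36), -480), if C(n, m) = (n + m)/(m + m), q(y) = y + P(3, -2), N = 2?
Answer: 320/173 ≈ 1.8497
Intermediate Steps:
P(W, G) = -3 (P(W, G) = -9 + 3*2 = -9 + 6 = -3)
q(y) = -3 + y (q(y) = y - 3 = -3 + y)
C(n, m) = (m + n)/(2*m) (C(n, m) = (m + n)/((2*m)) = (m + n)*(1/(2*m)) = (m + n)/(2*m))
1/C(q(-36), -480) = 1/((½)*(-480 + (-3 - 36))/(-480)) = 1/((½)*(-1/480)*(-480 - 39)) = 1/((½)*(-1/480)*(-519)) = 1/(173/320) = 320/173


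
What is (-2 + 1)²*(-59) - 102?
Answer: -161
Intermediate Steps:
(-2 + 1)²*(-59) - 102 = (-1)²*(-59) - 102 = 1*(-59) - 102 = -59 - 102 = -161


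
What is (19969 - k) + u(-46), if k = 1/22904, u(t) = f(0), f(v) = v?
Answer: 457369975/22904 ≈ 19969.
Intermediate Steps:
u(t) = 0
k = 1/22904 ≈ 4.3661e-5
(19969 - k) + u(-46) = (19969 - 1*1/22904) + 0 = (19969 - 1/22904) + 0 = 457369975/22904 + 0 = 457369975/22904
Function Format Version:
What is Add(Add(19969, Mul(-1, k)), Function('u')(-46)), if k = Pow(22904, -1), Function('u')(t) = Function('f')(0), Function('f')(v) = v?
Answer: Rational(457369975, 22904) ≈ 19969.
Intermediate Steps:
Function('u')(t) = 0
k = Rational(1, 22904) ≈ 4.3661e-5
Add(Add(19969, Mul(-1, k)), Function('u')(-46)) = Add(Add(19969, Mul(-1, Rational(1, 22904))), 0) = Add(Add(19969, Rational(-1, 22904)), 0) = Add(Rational(457369975, 22904), 0) = Rational(457369975, 22904)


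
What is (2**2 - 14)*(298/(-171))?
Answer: 2980/171 ≈ 17.427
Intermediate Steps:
(2**2 - 14)*(298/(-171)) = (4 - 14)*(298*(-1/171)) = -10*(-298/171) = 2980/171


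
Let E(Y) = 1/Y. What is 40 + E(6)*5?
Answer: 245/6 ≈ 40.833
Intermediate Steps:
E(Y) = 1/Y
40 + E(6)*5 = 40 + 5/6 = 40 + (⅙)*5 = 40 + ⅚ = 245/6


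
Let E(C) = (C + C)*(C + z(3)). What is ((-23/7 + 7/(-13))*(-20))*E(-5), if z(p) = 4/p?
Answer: 255200/91 ≈ 2804.4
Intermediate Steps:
E(C) = 2*C*(4/3 + C) (E(C) = (C + C)*(C + 4/3) = (2*C)*(C + 4*(⅓)) = (2*C)*(C + 4/3) = (2*C)*(4/3 + C) = 2*C*(4/3 + C))
((-23/7 + 7/(-13))*(-20))*E(-5) = ((-23/7 + 7/(-13))*(-20))*((⅔)*(-5)*(4 + 3*(-5))) = ((-23*⅐ + 7*(-1/13))*(-20))*((⅔)*(-5)*(4 - 15)) = ((-23/7 - 7/13)*(-20))*((⅔)*(-5)*(-11)) = -348/91*(-20)*(110/3) = (6960/91)*(110/3) = 255200/91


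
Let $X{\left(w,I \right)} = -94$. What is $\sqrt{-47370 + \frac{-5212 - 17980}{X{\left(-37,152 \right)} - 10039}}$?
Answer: $\frac{i \sqrt{4863607123394}}{10133} \approx 217.64 i$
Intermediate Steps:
$\sqrt{-47370 + \frac{-5212 - 17980}{X{\left(-37,152 \right)} - 10039}} = \sqrt{-47370 + \frac{-5212 - 17980}{-94 - 10039}} = \sqrt{-47370 - \frac{23192}{-10133}} = \sqrt{-47370 - - \frac{23192}{10133}} = \sqrt{-47370 + \frac{23192}{10133}} = \sqrt{- \frac{479977018}{10133}} = \frac{i \sqrt{4863607123394}}{10133}$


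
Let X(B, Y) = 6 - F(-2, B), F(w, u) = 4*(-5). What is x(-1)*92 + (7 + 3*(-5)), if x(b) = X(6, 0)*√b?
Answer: -8 + 2392*I ≈ -8.0 + 2392.0*I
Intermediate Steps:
F(w, u) = -20
X(B, Y) = 26 (X(B, Y) = 6 - 1*(-20) = 6 + 20 = 26)
x(b) = 26*√b
x(-1)*92 + (7 + 3*(-5)) = (26*√(-1))*92 + (7 + 3*(-5)) = (26*I)*92 + (7 - 15) = 2392*I - 8 = -8 + 2392*I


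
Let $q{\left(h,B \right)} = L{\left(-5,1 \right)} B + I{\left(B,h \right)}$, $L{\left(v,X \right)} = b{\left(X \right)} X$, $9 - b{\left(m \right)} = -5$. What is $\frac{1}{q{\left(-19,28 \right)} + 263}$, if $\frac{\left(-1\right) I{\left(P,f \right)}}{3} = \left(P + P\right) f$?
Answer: $\frac{1}{3847} \approx 0.00025994$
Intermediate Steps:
$I{\left(P,f \right)} = - 6 P f$ ($I{\left(P,f \right)} = - 3 \left(P + P\right) f = - 3 \cdot 2 P f = - 6 P f$)
$b{\left(m \right)} = 14$ ($b{\left(m \right)} = 9 - -5 = 9 + 5 = 14$)
$L{\left(v,X \right)} = 14 X$
$q{\left(h,B \right)} = 14 B - 6 B h$ ($q{\left(h,B \right)} = 14 \cdot 1 B - 6 B h = 14 B - 6 B h$)
$\frac{1}{q{\left(-19,28 \right)} + 263} = \frac{1}{2 \cdot 28 \left(7 - -57\right) + 263} = \frac{1}{2 \cdot 28 \left(7 + 57\right) + 263} = \frac{1}{2 \cdot 28 \cdot 64 + 263} = \frac{1}{3584 + 263} = \frac{1}{3847}$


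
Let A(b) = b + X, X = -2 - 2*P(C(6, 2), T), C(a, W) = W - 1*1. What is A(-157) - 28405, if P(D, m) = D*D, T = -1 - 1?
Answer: -28566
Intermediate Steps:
T = -2
C(a, W) = -1 + W (C(a, W) = W - 1 = -1 + W)
P(D, m) = D²
X = -4 (X = -2 - 2*(-1 + 2)² = -2 - 2*1² = -2 - 2*1 = -2 - 2 = -4)
A(b) = -4 + b (A(b) = b - 4 = -4 + b)
A(-157) - 28405 = (-4 - 157) - 28405 = -161 - 28405 = -28566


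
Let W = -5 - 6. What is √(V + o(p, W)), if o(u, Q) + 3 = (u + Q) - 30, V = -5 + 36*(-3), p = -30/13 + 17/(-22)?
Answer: 3*I*√1454882/286 ≈ 12.652*I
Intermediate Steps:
W = -11
p = -881/286 (p = -30*1/13 + 17*(-1/22) = -30/13 - 17/22 = -881/286 ≈ -3.0804)
V = -113 (V = -5 - 108 = -113)
o(u, Q) = -33 + Q + u (o(u, Q) = -3 + ((u + Q) - 30) = -3 + ((Q + u) - 30) = -3 + (-30 + Q + u) = -33 + Q + u)
√(V + o(p, W)) = √(-113 + (-33 - 11 - 881/286)) = √(-113 - 13465/286) = √(-45783/286) = 3*I*√1454882/286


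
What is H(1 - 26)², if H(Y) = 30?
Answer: 900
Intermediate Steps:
H(1 - 26)² = 30² = 900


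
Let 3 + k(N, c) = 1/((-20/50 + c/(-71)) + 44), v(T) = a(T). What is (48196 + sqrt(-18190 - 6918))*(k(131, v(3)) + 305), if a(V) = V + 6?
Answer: 224647387716/15433 + 9322242*I*sqrt(6277)/15433 ≈ 1.4556e+7 + 47857.0*I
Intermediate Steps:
a(V) = 6 + V
v(T) = 6 + T
k(N, c) = -3 + 1/(218/5 - c/71) (k(N, c) = -3 + 1/((-20/50 + c/(-71)) + 44) = -3 + 1/((-20*1/50 + c*(-1/71)) + 44) = -3 + 1/((-2/5 - c/71) + 44) = -3 + 1/(218/5 - c/71))
(48196 + sqrt(-18190 - 6918))*(k(131, v(3)) + 305) = (48196 + sqrt(-18190 - 6918))*((46079 - 15*(6 + 3))/(-15478 + 5*(6 + 3)) + 305) = (48196 + sqrt(-25108))*((46079 - 15*9)/(-15478 + 5*9) + 305) = (48196 + 2*I*sqrt(6277))*((46079 - 135)/(-15478 + 45) + 305) = (48196 + 2*I*sqrt(6277))*(45944/(-15433) + 305) = (48196 + 2*I*sqrt(6277))*(-1/15433*45944 + 305) = (48196 + 2*I*sqrt(6277))*(-45944/15433 + 305) = (48196 + 2*I*sqrt(6277))*(4661121/15433) = 224647387716/15433 + 9322242*I*sqrt(6277)/15433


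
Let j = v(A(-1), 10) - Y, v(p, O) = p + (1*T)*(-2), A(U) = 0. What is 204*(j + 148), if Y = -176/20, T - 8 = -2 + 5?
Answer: 137496/5 ≈ 27499.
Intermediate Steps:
T = 11 (T = 8 + (-2 + 5) = 8 + 3 = 11)
Y = -44/5 (Y = -176*1/20 = -44/5 ≈ -8.8000)
v(p, O) = -22 + p (v(p, O) = p + (1*11)*(-2) = p + 11*(-2) = p - 22 = -22 + p)
j = -66/5 (j = (-22 + 0) - 1*(-44/5) = -22 + 44/5 = -66/5 ≈ -13.200)
204*(j + 148) = 204*(-66/5 + 148) = 204*(674/5) = 137496/5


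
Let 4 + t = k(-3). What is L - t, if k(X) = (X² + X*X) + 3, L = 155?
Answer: 138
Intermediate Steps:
k(X) = 3 + 2*X² (k(X) = (X² + X²) + 3 = 2*X² + 3 = 3 + 2*X²)
t = 17 (t = -4 + (3 + 2*(-3)²) = -4 + (3 + 2*9) = -4 + (3 + 18) = -4 + 21 = 17)
L - t = 155 - 1*17 = 155 - 17 = 138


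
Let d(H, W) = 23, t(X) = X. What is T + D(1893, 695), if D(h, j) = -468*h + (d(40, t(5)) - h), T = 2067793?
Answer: 1179999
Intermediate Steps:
D(h, j) = 23 - 469*h (D(h, j) = -468*h + (23 - h) = 23 - 469*h)
T + D(1893, 695) = 2067793 + (23 - 469*1893) = 2067793 + (23 - 887817) = 2067793 - 887794 = 1179999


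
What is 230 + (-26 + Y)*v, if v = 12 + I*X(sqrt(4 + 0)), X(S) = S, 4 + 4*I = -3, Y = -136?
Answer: -1147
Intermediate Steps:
I = -7/4 (I = -1 + (1/4)*(-3) = -1 - 3/4 = -7/4 ≈ -1.7500)
v = 17/2 (v = 12 - 7*sqrt(4 + 0)/4 = 12 - 7*sqrt(4)/4 = 12 - 7/4*2 = 12 - 7/2 = 17/2 ≈ 8.5000)
230 + (-26 + Y)*v = 230 + (-26 - 136)*(17/2) = 230 - 162*17/2 = 230 - 1377 = -1147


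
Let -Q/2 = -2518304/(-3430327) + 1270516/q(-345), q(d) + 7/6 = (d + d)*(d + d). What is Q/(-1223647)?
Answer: 66686963221328/11990575805417207417 ≈ 5.5616e-6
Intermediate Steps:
q(d) = -7/6 + 4*d² (q(d) = -7/6 + (d + d)*(d + d) = -7/6 + (2*d)*(2*d) = -7/6 + 4*d²)
Q = -66686963221328/9799048095911 (Q = -2*(-2518304/(-3430327) + 1270516/(-7/6 + 4*(-345)²)) = -2*(-2518304*(-1/3430327) + 1270516/(-7/6 + 4*119025)) = -2*(2518304/3430327 + 1270516/(-7/6 + 476100)) = -2*(2518304/3430327 + 1270516/(2856593/6)) = -2*(2518304/3430327 + 1270516*(6/2856593)) = -2*(2518304/3430327 + 7623096/2856593) = -2*33343481610664/9799048095911 = -66686963221328/9799048095911 ≈ -6.8055)
Q/(-1223647) = -66686963221328/9799048095911/(-1223647) = -66686963221328/9799048095911*(-1/1223647) = 66686963221328/11990575805417207417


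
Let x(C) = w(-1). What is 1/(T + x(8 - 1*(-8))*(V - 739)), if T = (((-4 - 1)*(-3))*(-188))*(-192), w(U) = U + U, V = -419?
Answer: 1/543756 ≈ 1.8391e-6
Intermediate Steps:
w(U) = 2*U
x(C) = -2 (x(C) = 2*(-1) = -2)
T = 541440 (T = (-5*(-3)*(-188))*(-192) = (15*(-188))*(-192) = -2820*(-192) = 541440)
1/(T + x(8 - 1*(-8))*(V - 739)) = 1/(541440 - 2*(-419 - 739)) = 1/(541440 - 2*(-1158)) = 1/(541440 + 2316) = 1/543756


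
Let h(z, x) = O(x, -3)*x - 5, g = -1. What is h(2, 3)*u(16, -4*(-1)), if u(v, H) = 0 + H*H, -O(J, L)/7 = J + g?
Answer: -752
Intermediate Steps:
O(J, L) = 7 - 7*J (O(J, L) = -7*(J - 1) = -7*(-1 + J) = 7 - 7*J)
u(v, H) = H² (u(v, H) = 0 + H² = H²)
h(z, x) = -5 + x*(7 - 7*x) (h(z, x) = (7 - 7*x)*x - 5 = x*(7 - 7*x) - 5 = -5 + x*(7 - 7*x))
h(2, 3)*u(16, -4*(-1)) = (-5 - 7*3*(-1 + 3))*(-4*(-1))² = (-5 - 7*3*2)*4² = (-5 - 42)*16 = -47*16 = -752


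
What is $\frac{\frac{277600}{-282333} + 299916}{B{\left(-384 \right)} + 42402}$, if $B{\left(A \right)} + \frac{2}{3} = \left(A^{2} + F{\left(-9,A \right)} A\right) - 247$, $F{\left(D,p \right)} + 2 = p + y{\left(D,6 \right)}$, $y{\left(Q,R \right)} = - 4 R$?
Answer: $\frac{84675906428}{97983761761} \approx 0.86418$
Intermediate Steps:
$F{\left(D,p \right)} = -26 + p$ ($F{\left(D,p \right)} = -2 + \left(p - 24\right) = -2 + \left(-24 + p\right) = -26 + p$)
$B{\left(A \right)} = - \frac{743}{3} + A^{2} + A \left(-26 + A\right)$ ($B{\left(A \right)} = - \frac{2}{3} - \left(247 - A^{2} - \left(-26 + A\right) A\right) = - \frac{2}{3} - \left(247 - A^{2} - A \left(-26 + A\right)\right) = - \frac{2}{3} + \left(-247 + A^{2} + A \left(-26 + A\right)\right) = - \frac{743}{3} + A^{2} + A \left(-26 + A\right)$)
$\frac{\frac{277600}{-282333} + 299916}{B{\left(-384 \right)} + 42402} = \frac{\frac{277600}{-282333} + 299916}{\left(- \frac{743}{3} - -9984 + 2 \left(-384\right)^{2}\right) + 42402} = \frac{277600 \left(- \frac{1}{282333}\right) + 299916}{\left(- \frac{743}{3} + 9984 + 2 \cdot 147456\right) + 42402} = \frac{- \frac{277600}{282333} + 299916}{\left(- \frac{743}{3} + 9984 + 294912\right) + 42402} = \frac{84675906428}{282333 \left(\frac{913945}{3} + 42402\right)} = \frac{84675906428}{282333 \cdot \frac{1041151}{3}} = \frac{84675906428}{282333} \cdot \frac{3}{1041151} = \frac{84675906428}{97983761761}$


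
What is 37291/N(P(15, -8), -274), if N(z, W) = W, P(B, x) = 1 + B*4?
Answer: -37291/274 ≈ -136.10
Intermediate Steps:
P(B, x) = 1 + 4*B
37291/N(P(15, -8), -274) = 37291/(-274) = 37291*(-1/274) = -37291/274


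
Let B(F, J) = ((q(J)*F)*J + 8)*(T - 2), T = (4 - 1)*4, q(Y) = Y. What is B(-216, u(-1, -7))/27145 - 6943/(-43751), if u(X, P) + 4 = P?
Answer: -2248558709/237524179 ≈ -9.4666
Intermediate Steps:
T = 12 (T = 3*4 = 12)
u(X, P) = -4 + P
B(F, J) = 80 + 10*F*J**2 (B(F, J) = ((J*F)*J + 8)*(12 - 2) = ((F*J)*J + 8)*10 = (F*J**2 + 8)*10 = (8 + F*J**2)*10 = 80 + 10*F*J**2)
B(-216, u(-1, -7))/27145 - 6943/(-43751) = (80 + 10*(-216)*(-4 - 7)**2)/27145 - 6943/(-43751) = (80 + 10*(-216)*(-11)**2)*(1/27145) - 6943*(-1/43751) = (80 + 10*(-216)*121)*(1/27145) + 6943/43751 = (80 - 261360)*(1/27145) + 6943/43751 = -261280*1/27145 + 6943/43751 = -52256/5429 + 6943/43751 = -2248558709/237524179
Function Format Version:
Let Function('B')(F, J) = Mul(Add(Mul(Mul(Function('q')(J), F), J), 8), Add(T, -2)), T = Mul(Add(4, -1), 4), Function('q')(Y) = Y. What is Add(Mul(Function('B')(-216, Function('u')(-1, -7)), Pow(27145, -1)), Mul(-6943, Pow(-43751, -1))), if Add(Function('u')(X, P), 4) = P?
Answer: Rational(-2248558709, 237524179) ≈ -9.4666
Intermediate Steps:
T = 12 (T = Mul(3, 4) = 12)
Function('u')(X, P) = Add(-4, P)
Function('B')(F, J) = Add(80, Mul(10, F, Pow(J, 2))) (Function('B')(F, J) = Mul(Add(Mul(Mul(J, F), J), 8), Add(12, -2)) = Mul(Add(Mul(Mul(F, J), J), 8), 10) = Mul(Add(Mul(F, Pow(J, 2)), 8), 10) = Mul(Add(8, Mul(F, Pow(J, 2))), 10) = Add(80, Mul(10, F, Pow(J, 2))))
Add(Mul(Function('B')(-216, Function('u')(-1, -7)), Pow(27145, -1)), Mul(-6943, Pow(-43751, -1))) = Add(Mul(Add(80, Mul(10, -216, Pow(Add(-4, -7), 2))), Pow(27145, -1)), Mul(-6943, Pow(-43751, -1))) = Add(Mul(Add(80, Mul(10, -216, Pow(-11, 2))), Rational(1, 27145)), Mul(-6943, Rational(-1, 43751))) = Add(Mul(Add(80, Mul(10, -216, 121)), Rational(1, 27145)), Rational(6943, 43751)) = Add(Mul(Add(80, -261360), Rational(1, 27145)), Rational(6943, 43751)) = Add(Mul(-261280, Rational(1, 27145)), Rational(6943, 43751)) = Add(Rational(-52256, 5429), Rational(6943, 43751)) = Rational(-2248558709, 237524179)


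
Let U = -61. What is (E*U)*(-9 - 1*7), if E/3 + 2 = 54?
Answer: 152256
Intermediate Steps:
E = 156 (E = -6 + 3*54 = -6 + 162 = 156)
(E*U)*(-9 - 1*7) = (156*(-61))*(-9 - 1*7) = -9516*(-9 - 7) = -9516*(-16) = 152256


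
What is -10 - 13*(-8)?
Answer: 94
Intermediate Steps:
-10 - 13*(-8) = -10 + 104 = 94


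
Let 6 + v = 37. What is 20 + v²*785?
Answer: 754405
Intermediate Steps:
v = 31 (v = -6 + 37 = 31)
20 + v²*785 = 20 + 31²*785 = 20 + 961*785 = 20 + 754385 = 754405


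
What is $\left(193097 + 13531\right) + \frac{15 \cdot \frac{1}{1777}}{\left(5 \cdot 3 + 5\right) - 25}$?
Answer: $\frac{367177953}{1777} \approx 2.0663 \cdot 10^{5}$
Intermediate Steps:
$\left(193097 + 13531\right) + \frac{15 \cdot \frac{1}{1777}}{\left(5 \cdot 3 + 5\right) - 25} = 206628 + \frac{15 \cdot \frac{1}{1777}}{\left(15 + 5\right) - 25} = 206628 + \frac{1}{20 - 25} \cdot \frac{15}{1777} = 206628 + \frac{1}{-5} \cdot \frac{15}{1777} = 206628 - \frac{3}{1777} = \frac{367177953}{1777}$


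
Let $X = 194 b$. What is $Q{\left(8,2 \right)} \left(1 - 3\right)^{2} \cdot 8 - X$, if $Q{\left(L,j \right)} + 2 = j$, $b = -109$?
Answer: $21146$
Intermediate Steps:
$Q{\left(L,j \right)} = -2 + j$
$X = -21146$ ($X = 194 \left(-109\right) = -21146$)
$Q{\left(8,2 \right)} \left(1 - 3\right)^{2} \cdot 8 - X = \left(-2 + 2\right) \left(1 - 3\right)^{2} \cdot 8 - -21146 = 0 \left(-2\right)^{2} \cdot 8 + 21146 = 0 \cdot 4 \cdot 8 + 21146 = 0 \cdot 8 + 21146 = 0 + 21146 = 21146$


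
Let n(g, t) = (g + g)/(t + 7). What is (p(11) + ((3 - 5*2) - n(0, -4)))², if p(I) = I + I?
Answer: 225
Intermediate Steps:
n(g, t) = 2*g/(7 + t) (n(g, t) = (2*g)/(7 + t) = 2*g/(7 + t))
p(I) = 2*I
(p(11) + ((3 - 5*2) - n(0, -4)))² = (2*11 + ((3 - 5*2) - 2*0/(7 - 4)))² = (22 + ((3 - 10) - 2*0/3))² = (22 + (-7 - 2*0/3))² = (22 + (-7 - 1*0))² = (22 + (-7 + 0))² = (22 - 7)² = 15² = 225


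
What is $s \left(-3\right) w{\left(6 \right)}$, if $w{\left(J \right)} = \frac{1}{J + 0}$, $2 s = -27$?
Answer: $\frac{27}{4} \approx 6.75$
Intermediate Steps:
$s = - \frac{27}{2}$ ($s = \frac{1}{2} \left(-27\right) = - \frac{27}{2} \approx -13.5$)
$w{\left(J \right)} = \frac{1}{J}$
$s \left(-3\right) w{\left(6 \right)} = \frac{\left(- \frac{27}{2}\right) \left(-3\right)}{6} = \frac{81}{2} \cdot \frac{1}{6} = \frac{27}{4}$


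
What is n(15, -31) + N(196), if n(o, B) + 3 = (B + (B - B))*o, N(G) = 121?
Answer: -347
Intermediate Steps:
n(o, B) = -3 + B*o (n(o, B) = -3 + (B + (B - B))*o = -3 + (B + 0)*o = -3 + B*o)
n(15, -31) + N(196) = (-3 - 31*15) + 121 = (-3 - 465) + 121 = -468 + 121 = -347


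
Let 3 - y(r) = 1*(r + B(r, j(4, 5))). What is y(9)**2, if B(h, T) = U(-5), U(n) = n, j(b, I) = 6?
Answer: 1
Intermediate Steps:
B(h, T) = -5
y(r) = 8 - r (y(r) = 3 - (r - 5) = 3 - (-5 + r) = 3 + (5 - r) = 8 - r)
y(9)**2 = (8 - 1*9)**2 = (8 - 9)**2 = (-1)**2 = 1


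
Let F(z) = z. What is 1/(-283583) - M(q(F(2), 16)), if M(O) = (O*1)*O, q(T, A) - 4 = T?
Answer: -10208989/283583 ≈ -36.000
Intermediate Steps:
q(T, A) = 4 + T
M(O) = O² (M(O) = O*O = O²)
1/(-283583) - M(q(F(2), 16)) = 1/(-283583) - (4 + 2)² = -1/283583 - 1*6² = -1/283583 - 1*36 = -1/283583 - 36 = -10208989/283583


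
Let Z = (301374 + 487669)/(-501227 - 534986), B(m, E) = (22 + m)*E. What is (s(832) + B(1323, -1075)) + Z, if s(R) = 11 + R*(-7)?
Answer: -1504258766587/1036213 ≈ -1.4517e+6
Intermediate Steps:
B(m, E) = E*(22 + m)
Z = -789043/1036213 (Z = 789043/(-1036213) = 789043*(-1/1036213) = -789043/1036213 ≈ -0.76147)
s(R) = 11 - 7*R
(s(832) + B(1323, -1075)) + Z = ((11 - 7*832) - 1075*(22 + 1323)) - 789043/1036213 = ((11 - 5824) - 1075*1345) - 789043/1036213 = (-5813 - 1445875) - 789043/1036213 = -1451688 - 789043/1036213 = -1504258766587/1036213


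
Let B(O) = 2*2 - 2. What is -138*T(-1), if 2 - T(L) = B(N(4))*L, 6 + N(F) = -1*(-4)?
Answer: -552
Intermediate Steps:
N(F) = -2 (N(F) = -6 - 1*(-4) = -6 + 4 = -2)
B(O) = 2 (B(O) = 4 - 2 = 2)
T(L) = 2 - 2*L
-138*T(-1) = -138*(2 - 2*(-1)) = -138*(2 + 2) = -138*4 = -552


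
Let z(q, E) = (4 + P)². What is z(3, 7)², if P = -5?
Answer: 1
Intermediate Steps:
z(q, E) = 1 (z(q, E) = (4 - 5)² = (-1)² = 1)
z(3, 7)² = 1² = 1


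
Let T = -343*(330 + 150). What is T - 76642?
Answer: -241282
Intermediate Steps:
T = -164640 (T = -343*480 = -164640)
T - 76642 = -164640 - 76642 = -241282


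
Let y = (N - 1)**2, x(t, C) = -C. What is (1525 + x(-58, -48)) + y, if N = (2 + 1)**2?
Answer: 1637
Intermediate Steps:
N = 9 (N = 3**2 = 9)
y = 64 (y = (9 - 1)**2 = 8**2 = 64)
(1525 + x(-58, -48)) + y = (1525 - 1*(-48)) + 64 = (1525 + 48) + 64 = 1573 + 64 = 1637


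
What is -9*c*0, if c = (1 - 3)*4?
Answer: 0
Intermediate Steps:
c = -8 (c = -2*4 = -8)
-9*c*0 = -9*(-8)*0 = 72*0 = 0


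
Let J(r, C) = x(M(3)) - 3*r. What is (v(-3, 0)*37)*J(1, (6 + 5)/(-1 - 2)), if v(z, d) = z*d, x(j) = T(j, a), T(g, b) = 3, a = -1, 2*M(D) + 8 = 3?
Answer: 0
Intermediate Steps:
M(D) = -5/2 (M(D) = -4 + (½)*3 = -4 + 3/2 = -5/2)
x(j) = 3
J(r, C) = 3 - 3*r
v(z, d) = d*z
(v(-3, 0)*37)*J(1, (6 + 5)/(-1 - 2)) = ((0*(-3))*37)*(3 - 3*1) = (0*37)*(3 - 3) = 0*0 = 0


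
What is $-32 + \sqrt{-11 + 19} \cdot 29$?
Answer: $-32 + 58 \sqrt{2} \approx 50.024$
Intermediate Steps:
$-32 + \sqrt{-11 + 19} \cdot 29 = -32 + \sqrt{8} \cdot 29 = -32 + 2 \sqrt{2} \cdot 29 = -32 + 58 \sqrt{2}$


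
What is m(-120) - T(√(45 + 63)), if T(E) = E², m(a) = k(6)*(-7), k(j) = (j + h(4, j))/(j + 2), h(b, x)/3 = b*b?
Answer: -621/4 ≈ -155.25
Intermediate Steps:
h(b, x) = 3*b² (h(b, x) = 3*(b*b) = 3*b²)
k(j) = (48 + j)/(2 + j) (k(j) = (j + 3*4²)/(j + 2) = (j + 3*16)/(2 + j) = (j + 48)/(2 + j) = (48 + j)/(2 + j))
m(a) = -189/4 (m(a) = ((48 + 6)/(2 + 6))*(-7) = (54/8)*(-7) = ((⅛)*54)*(-7) = (27/4)*(-7) = -189/4)
m(-120) - T(√(45 + 63)) = -189/4 - (√(45 + 63))² = -189/4 - (√108)² = -189/4 - (6*√3)² = -189/4 - 1*108 = -189/4 - 108 = -621/4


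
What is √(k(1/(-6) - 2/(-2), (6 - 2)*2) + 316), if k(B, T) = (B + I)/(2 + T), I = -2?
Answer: √284295/30 ≈ 17.773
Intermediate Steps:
k(B, T) = (-2 + B)/(2 + T) (k(B, T) = (B - 2)/(2 + T) = (-2 + B)/(2 + T))
√(k(1/(-6) - 2/(-2), (6 - 2)*2) + 316) = √((-2 + (1/(-6) - 2/(-2)))/(2 + (6 - 2)*2) + 316) = √((-2 + (1*(-⅙) - 2*(-½)))/(2 + 4*2) + 316) = √((-2 + (-⅙ + 1))/(2 + 8) + 316) = √((-2 + ⅚)/10 + 316) = √((⅒)*(-7/6) + 316) = √(-7/60 + 316) = √(18953/60) = √284295/30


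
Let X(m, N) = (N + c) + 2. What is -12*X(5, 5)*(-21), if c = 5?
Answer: 3024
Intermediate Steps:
X(m, N) = 7 + N (X(m, N) = (N + 5) + 2 = (5 + N) + 2 = 7 + N)
-12*X(5, 5)*(-21) = -12*(7 + 5)*(-21) = -12*12*(-21) = -144*(-21) = 3024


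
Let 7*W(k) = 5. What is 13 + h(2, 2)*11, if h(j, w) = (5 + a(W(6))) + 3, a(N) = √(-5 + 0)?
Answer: 101 + 11*I*√5 ≈ 101.0 + 24.597*I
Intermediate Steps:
W(k) = 5/7 (W(k) = (⅐)*5 = 5/7)
a(N) = I*√5 (a(N) = √(-5) = I*√5)
h(j, w) = 8 + I*√5 (h(j, w) = (5 + I*√5) + 3 = 8 + I*√5)
13 + h(2, 2)*11 = 13 + (8 + I*√5)*11 = 13 + (88 + 11*I*√5) = 101 + 11*I*√5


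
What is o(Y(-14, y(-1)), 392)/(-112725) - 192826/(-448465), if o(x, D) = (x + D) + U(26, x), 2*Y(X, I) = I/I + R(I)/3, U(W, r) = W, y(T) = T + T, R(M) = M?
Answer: 25858533283/60663860550 ≈ 0.42626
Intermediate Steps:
y(T) = 2*T
Y(X, I) = ½ + I/6 (Y(X, I) = (I/I + I/3)/2 = (1 + I*(⅓))/2 = (1 + I/3)/2 = ½ + I/6)
o(x, D) = 26 + D + x (o(x, D) = (x + D) + 26 = (D + x) + 26 = 26 + D + x)
o(Y(-14, y(-1)), 392)/(-112725) - 192826/(-448465) = (26 + 392 + (½ + (2*(-1))/6))/(-112725) - 192826/(-448465) = (26 + 392 + (½ + (⅙)*(-2)))*(-1/112725) - 192826*(-1/448465) = (26 + 392 + (½ - ⅓))*(-1/112725) + 192826/448465 = (26 + 392 + ⅙)*(-1/112725) + 192826/448465 = (2509/6)*(-1/112725) + 192826/448465 = -2509/676350 + 192826/448465 = 25858533283/60663860550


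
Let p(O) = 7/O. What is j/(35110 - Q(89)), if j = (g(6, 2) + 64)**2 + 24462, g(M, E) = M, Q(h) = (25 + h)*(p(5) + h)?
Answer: 73405/62011 ≈ 1.1837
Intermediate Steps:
Q(h) = (25 + h)*(7/5 + h)
j = 29362 (j = (6 + 64)**2 + 24462 = 70**2 + 24462 = 4900 + 24462 = 29362)
j/(35110 - Q(89)) = 29362/(35110 - (35 + 89**2 + (132/5)*89)) = 29362/(35110 - (35 + 7921 + 11748/5)) = 29362/(35110 - 1*51528/5) = 29362/(35110 - 51528/5) = 29362/(124022/5) = 29362*(5/124022) = 73405/62011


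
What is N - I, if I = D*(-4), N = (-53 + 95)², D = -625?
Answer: -736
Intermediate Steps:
N = 1764 (N = 42² = 1764)
I = 2500 (I = -625*(-4) = 2500)
N - I = 1764 - 1*2500 = 1764 - 2500 = -736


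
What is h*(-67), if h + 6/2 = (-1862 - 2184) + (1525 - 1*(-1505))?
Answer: 68273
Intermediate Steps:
h = -1019 (h = -3 + ((-1862 - 2184) + (1525 - 1*(-1505))) = -3 + (-4046 + (1525 + 1505)) = -3 + (-4046 + 3030) = -3 - 1016 = -1019)
h*(-67) = -1019*(-67) = 68273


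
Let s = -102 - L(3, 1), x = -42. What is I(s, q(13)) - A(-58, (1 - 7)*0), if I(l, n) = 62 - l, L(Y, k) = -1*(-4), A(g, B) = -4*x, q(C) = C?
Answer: 0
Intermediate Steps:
A(g, B) = 168 (A(g, B) = -4*(-42) = 168)
L(Y, k) = 4
s = -106 (s = -102 - 1*4 = -102 - 4 = -106)
I(s, q(13)) - A(-58, (1 - 7)*0) = (62 - 1*(-106)) - 1*168 = (62 + 106) - 168 = 168 - 168 = 0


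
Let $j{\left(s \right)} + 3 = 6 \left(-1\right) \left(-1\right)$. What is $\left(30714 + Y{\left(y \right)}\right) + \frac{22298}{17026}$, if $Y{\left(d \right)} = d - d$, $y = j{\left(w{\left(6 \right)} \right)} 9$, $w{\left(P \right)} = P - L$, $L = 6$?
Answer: $\frac{261479431}{8513} \approx 30715.0$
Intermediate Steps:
$w{\left(P \right)} = -6 + P$ ($w{\left(P \right)} = P - 6 = -6 + P$)
$j{\left(s \right)} = 3$ ($j{\left(s \right)} = -3 + 6 \left(-1\right) \left(-1\right) = -3 - -6 = -3 + 6 = 3$)
$y = 27$ ($y = 3 \cdot 9 = 27$)
$Y{\left(d \right)} = 0$
$\left(30714 + Y{\left(y \right)}\right) + \frac{22298}{17026} = \left(30714 + 0\right) + \frac{22298}{17026} = 30714 + 22298 \cdot \frac{1}{17026} = 30714 + \frac{11149}{8513} = \frac{261479431}{8513}$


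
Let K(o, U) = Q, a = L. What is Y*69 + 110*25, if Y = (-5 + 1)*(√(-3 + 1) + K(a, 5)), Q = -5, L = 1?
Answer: 4130 - 276*I*√2 ≈ 4130.0 - 390.32*I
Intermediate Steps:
a = 1
K(o, U) = -5
Y = 20 - 4*I*√2 (Y = (-5 + 1)*(√(-3 + 1) - 5) = -4*(√(-2) - 5) = -4*(I*√2 - 5) = -4*(-5 + I*√2) = 20 - 4*I*√2 ≈ 20.0 - 5.6569*I)
Y*69 + 110*25 = (20 - 4*I*√2)*69 + 110*25 = (1380 - 276*I*√2) + 2750 = 4130 - 276*I*√2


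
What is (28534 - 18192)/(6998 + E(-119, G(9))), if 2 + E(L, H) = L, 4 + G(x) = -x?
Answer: 10342/6877 ≈ 1.5039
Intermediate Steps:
G(x) = -4 - x
E(L, H) = -2 + L
(28534 - 18192)/(6998 + E(-119, G(9))) = (28534 - 18192)/(6998 + (-2 - 119)) = 10342/(6998 - 121) = 10342/6877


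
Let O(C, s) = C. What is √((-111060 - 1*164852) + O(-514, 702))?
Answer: 3*I*√30714 ≈ 525.76*I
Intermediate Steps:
√((-111060 - 1*164852) + O(-514, 702)) = √((-111060 - 1*164852) - 514) = √((-111060 - 164852) - 514) = √(-275912 - 514) = √(-276426) = 3*I*√30714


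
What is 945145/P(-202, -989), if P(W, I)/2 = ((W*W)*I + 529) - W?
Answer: -189029/16141770 ≈ -0.011711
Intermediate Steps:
P(W, I) = 1058 - 2*W + 2*I*W**2 (P(W, I) = 2*(((W*W)*I + 529) - W) = 2*((W**2*I + 529) - W) = 2*((I*W**2 + 529) - W) = 2*((529 + I*W**2) - W) = 2*(529 - W + I*W**2) = 1058 - 2*W + 2*I*W**2)
945145/P(-202, -989) = 945145/(1058 - 2*(-202) + 2*(-989)*(-202)**2) = 945145/(1058 + 404 + 2*(-989)*40804) = 945145/(1058 + 404 - 80710312) = 945145/(-80708850) = 945145*(-1/80708850) = -189029/16141770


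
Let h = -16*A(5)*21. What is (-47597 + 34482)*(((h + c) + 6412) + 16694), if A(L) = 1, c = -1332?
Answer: -281159370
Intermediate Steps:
h = -336 (h = -16*1*21 = -16*21 = -336)
(-47597 + 34482)*(((h + c) + 6412) + 16694) = (-47597 + 34482)*(((-336 - 1332) + 6412) + 16694) = -13115*((-1668 + 6412) + 16694) = -13115*(4744 + 16694) = -13115*21438 = -281159370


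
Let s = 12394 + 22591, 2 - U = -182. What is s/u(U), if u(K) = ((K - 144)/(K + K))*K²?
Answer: 6997/736 ≈ 9.5068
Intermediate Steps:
U = 184 (U = 2 - 1*(-182) = 2 + 182 = 184)
s = 34985
u(K) = K*(-144 + K)/2 (u(K) = ((-144 + K)/((2*K)))*K² = ((-144 + K)*(1/(2*K)))*K² = ((-144 + K)/(2*K))*K² = K*(-144 + K)/2)
s/u(U) = 34985/(((½)*184*(-144 + 184))) = 34985/(((½)*184*40)) = 34985/3680 = 34985*(1/3680) = 6997/736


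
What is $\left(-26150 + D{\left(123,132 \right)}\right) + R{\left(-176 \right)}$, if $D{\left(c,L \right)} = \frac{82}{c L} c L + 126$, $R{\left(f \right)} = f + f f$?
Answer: $4858$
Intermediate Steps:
$R{\left(f \right)} = f + f^{2}$
$D{\left(c,L \right)} = 208$ ($D{\left(c,L \right)} = \frac{82}{L c} c L + 126 = \frac{82}{L} L + 126 = 82 + 126 = 208$)
$\left(-26150 + D{\left(123,132 \right)}\right) + R{\left(-176 \right)} = \left(-26150 + 208\right) - 176 \left(1 - 176\right) = -25942 - -30800 = -25942 + 30800 = 4858$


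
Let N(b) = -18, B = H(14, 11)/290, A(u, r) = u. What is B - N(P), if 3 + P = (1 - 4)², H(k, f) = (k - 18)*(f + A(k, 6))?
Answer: 512/29 ≈ 17.655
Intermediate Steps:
H(k, f) = (-18 + k)*(f + k) (H(k, f) = (k - 18)*(f + k) = (-18 + k)*(f + k))
P = 6 (P = -3 + (1 - 4)² = -3 + (-3)² = -3 + 9 = 6)
B = -10/29 (B = (14² - 18*11 - 18*14 + 11*14)/290 = (196 - 198 - 252 + 154)*(1/290) = -100*1/290 = -10/29 ≈ -0.34483)
B - N(P) = -10/29 - 1*(-18) = -10/29 + 18 = 512/29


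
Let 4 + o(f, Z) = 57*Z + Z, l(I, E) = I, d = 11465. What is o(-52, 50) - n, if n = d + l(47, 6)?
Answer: -8616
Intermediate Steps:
o(f, Z) = -4 + 58*Z (o(f, Z) = -4 + (57*Z + Z) = -4 + 58*Z)
n = 11512 (n = 11465 + 47 = 11512)
o(-52, 50) - n = (-4 + 58*50) - 1*11512 = (-4 + 2900) - 11512 = 2896 - 11512 = -8616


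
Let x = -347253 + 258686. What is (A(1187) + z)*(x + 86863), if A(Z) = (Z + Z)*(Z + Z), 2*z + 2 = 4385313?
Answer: -13339817676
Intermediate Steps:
x = -88567
z = 4385311/2 (z = -1 + (½)*4385313 = -1 + 4385313/2 = 4385311/2 ≈ 2.1927e+6)
A(Z) = 4*Z² (A(Z) = (2*Z)*(2*Z) = 4*Z²)
(A(1187) + z)*(x + 86863) = (4*1187² + 4385311/2)*(-88567 + 86863) = (4*1408969 + 4385311/2)*(-1704) = (5635876 + 4385311/2)*(-1704) = (15657063/2)*(-1704) = -13339817676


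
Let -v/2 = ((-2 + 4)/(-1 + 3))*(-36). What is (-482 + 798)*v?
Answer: 22752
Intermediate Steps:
v = 72 (v = -2*(-2 + 4)/(-1 + 3)*(-36) = -2*2/2*(-36) = -2*2*(½)*(-36) = -2*(-36) = 72)
(-482 + 798)*v = (-482 + 798)*72 = 316*72 = 22752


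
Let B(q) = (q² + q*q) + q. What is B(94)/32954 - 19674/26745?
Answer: -28864221/146892455 ≈ -0.19650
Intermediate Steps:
B(q) = q + 2*q² (B(q) = (q² + q²) + q = 2*q² + q = q + 2*q²)
B(94)/32954 - 19674/26745 = (94*(1 + 2*94))/32954 - 19674/26745 = (94*(1 + 188))*(1/32954) - 19674*1/26745 = (94*189)*(1/32954) - 6558/8915 = 17766*(1/32954) - 6558/8915 = 8883/16477 - 6558/8915 = -28864221/146892455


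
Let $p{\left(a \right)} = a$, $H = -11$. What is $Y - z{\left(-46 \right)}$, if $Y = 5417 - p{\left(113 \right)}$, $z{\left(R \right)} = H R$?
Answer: $4798$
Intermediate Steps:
$z{\left(R \right)} = - 11 R$
$Y = 5304$ ($Y = 5417 - 113 = 5304$)
$Y - z{\left(-46 \right)} = 5304 - \left(-11\right) \left(-46\right) = 5304 - 506 = 4798$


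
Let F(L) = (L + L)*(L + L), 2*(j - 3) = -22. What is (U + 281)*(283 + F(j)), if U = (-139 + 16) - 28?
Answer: 70070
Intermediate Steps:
j = -8 (j = 3 + (½)*(-22) = 3 - 11 = -8)
F(L) = 4*L² (F(L) = (2*L)*(2*L) = 4*L²)
U = -151 (U = -123 - 28 = -151)
(U + 281)*(283 + F(j)) = (-151 + 281)*(283 + 4*(-8)²) = 130*(283 + 4*64) = 130*(283 + 256) = 130*539 = 70070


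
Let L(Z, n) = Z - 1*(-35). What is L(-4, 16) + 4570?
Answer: 4601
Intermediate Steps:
L(Z, n) = 35 + Z (L(Z, n) = Z + 35 = 35 + Z)
L(-4, 16) + 4570 = (35 - 4) + 4570 = 31 + 4570 = 4601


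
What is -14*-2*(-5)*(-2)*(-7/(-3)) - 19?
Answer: 1903/3 ≈ 634.33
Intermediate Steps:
-14*-2*(-5)*(-2)*(-7/(-3)) - 19 = -14*10*(-2)*(-7*(-⅓)) - 19 = -(-280)*7/3 - 19 = -14*(-140/3) - 19 = 1960/3 - 19 = 1903/3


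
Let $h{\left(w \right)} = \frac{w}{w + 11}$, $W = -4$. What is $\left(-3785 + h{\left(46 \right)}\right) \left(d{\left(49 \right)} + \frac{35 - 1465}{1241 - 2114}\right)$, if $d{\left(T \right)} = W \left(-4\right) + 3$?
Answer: $- \frac{3886248883}{49761} \approx -78098.0$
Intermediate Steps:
$d{\left(T \right)} = 19$ ($d{\left(T \right)} = \left(-4\right) \left(-4\right) + 3 = 16 + 3 = 19$)
$h{\left(w \right)} = \frac{w}{11 + w}$
$\left(-3785 + h{\left(46 \right)}\right) \left(d{\left(49 \right)} + \frac{35 - 1465}{1241 - 2114}\right) = \left(-3785 + \frac{46}{11 + 46}\right) \left(19 + \frac{35 - 1465}{1241 - 2114}\right) = \left(-3785 + \frac{46}{57}\right) \left(19 - \frac{1430}{-873}\right) = \left(-3785 + 46 \cdot \frac{1}{57}\right) \left(19 - - \frac{1430}{873}\right) = \left(-3785 + \frac{46}{57}\right) \left(19 + \frac{1430}{873}\right) = \left(- \frac{215699}{57}\right) \frac{18017}{873} = - \frac{3886248883}{49761}$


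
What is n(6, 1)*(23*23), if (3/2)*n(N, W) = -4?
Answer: -4232/3 ≈ -1410.7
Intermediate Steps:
n(N, W) = -8/3 (n(N, W) = (⅔)*(-4) = -8/3)
n(6, 1)*(23*23) = -184*23/3 = -8/3*529 = -4232/3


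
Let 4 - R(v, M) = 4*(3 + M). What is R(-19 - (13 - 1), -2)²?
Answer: 0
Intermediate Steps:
R(v, M) = -8 - 4*M (R(v, M) = 4 - 4*(3 + M) = 4 - (12 + 4*M) = 4 + (-12 - 4*M) = -8 - 4*M)
R(-19 - (13 - 1), -2)² = (-8 - 4*(-2))² = (-8 + 8)² = 0² = 0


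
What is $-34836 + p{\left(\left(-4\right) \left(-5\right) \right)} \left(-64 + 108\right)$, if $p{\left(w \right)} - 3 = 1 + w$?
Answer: $-33780$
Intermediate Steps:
$p{\left(w \right)} = 4 + w$ ($p{\left(w \right)} = 3 + \left(1 + w\right) = 4 + w$)
$-34836 + p{\left(\left(-4\right) \left(-5\right) \right)} \left(-64 + 108\right) = -34836 + \left(4 - -20\right) \left(-64 + 108\right) = -34836 + \left(4 + 20\right) 44 = -34836 + 24 \cdot 44 = -34836 + 1056 = -33780$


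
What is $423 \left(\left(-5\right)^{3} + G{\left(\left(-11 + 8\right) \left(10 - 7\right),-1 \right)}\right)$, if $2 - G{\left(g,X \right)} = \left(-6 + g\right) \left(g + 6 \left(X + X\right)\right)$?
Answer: $-185274$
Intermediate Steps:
$G{\left(g,X \right)} = 2 - \left(-6 + g\right) \left(g + 12 X\right)$ ($G{\left(g,X \right)} = 2 - \left(-6 + g\right) \left(g + 6 \left(X + X\right)\right) = 2 - \left(-6 + g\right) \left(g + 6 \cdot 2 X\right) = 2 - \left(-6 + g\right) \left(g + 12 X\right)$)
$423 \left(\left(-5\right)^{3} + G{\left(\left(-11 + 8\right) \left(10 - 7\right),-1 \right)}\right) = 423 \left(\left(-5\right)^{3} + \left(2 - \left(\left(-11 + 8\right) \left(10 - 7\right)\right)^{2} + 6 \left(-11 + 8\right) \left(10 - 7\right) + 72 \left(-1\right) - - 12 \left(-11 + 8\right) \left(10 - 7\right)\right)\right) = 423 \left(-125 - \left(70 + \left(\left(-3\right) 3\right)^{2} - \left(-54\right) 3\right)\right) = 423 \left(-125 - \left(205 + 108\right)\right) = 423 \left(-125 - 313\right) = 423 \left(-438\right) = -185274$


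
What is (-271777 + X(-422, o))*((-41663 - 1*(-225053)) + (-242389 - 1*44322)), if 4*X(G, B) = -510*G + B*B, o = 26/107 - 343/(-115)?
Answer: 13639779662426252799/605652100 ≈ 2.2521e+10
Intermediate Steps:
o = 39691/12305 (o = 26*(1/107) - 343*(-1/115) = 26/107 + 343/115 = 39691/12305 ≈ 3.2256)
X(G, B) = -255*G/2 + B²/4 (X(G, B) = (-510*G + B*B)/4 = (-510*G + B²)/4 = (B² - 510*G)/4 = -255*G/2 + B²/4)
(-271777 + X(-422, o))*((-41663 - 1*(-225053)) + (-242389 - 1*44322)) = (-271777 + (-255/2*(-422) + (39691/12305)²/4))*((-41663 - 1*(-225053)) + (-242389 - 1*44322)) = (-271777 + (53805 + (¼)*(1575375481/151413025)))*((-41663 + 225053) + (-242389 - 44322)) = (-271777 + (53805 + 1575375481/605652100))*(183390 - 286711) = (-271777 + 32588686615981/605652100)*(-103321) = -132013624165719/605652100*(-103321) = 13639779662426252799/605652100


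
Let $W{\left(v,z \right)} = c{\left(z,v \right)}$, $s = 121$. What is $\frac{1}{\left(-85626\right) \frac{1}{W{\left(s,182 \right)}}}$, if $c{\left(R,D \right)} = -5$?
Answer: $\frac{5}{85626} \approx 5.8393 \cdot 10^{-5}$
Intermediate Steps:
$W{\left(v,z \right)} = -5$
$\frac{1}{\left(-85626\right) \frac{1}{W{\left(s,182 \right)}}} = \frac{1}{\left(-85626\right) \frac{1}{-5}} = \frac{1}{\left(-85626\right) \left(- \frac{1}{5}\right)} = \frac{1}{\frac{85626}{5}} = \frac{5}{85626}$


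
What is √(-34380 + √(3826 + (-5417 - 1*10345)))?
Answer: 2*√(-8595 + I*√746) ≈ 0.29461 + 185.42*I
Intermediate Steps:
√(-34380 + √(3826 + (-5417 - 1*10345))) = √(-34380 + √(3826 + (-5417 - 10345))) = √(-34380 + √(3826 - 15762)) = √(-34380 + √(-11936)) = √(-34380 + 4*I*√746)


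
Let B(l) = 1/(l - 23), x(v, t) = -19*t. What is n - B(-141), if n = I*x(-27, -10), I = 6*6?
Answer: 1121761/164 ≈ 6840.0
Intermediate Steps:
I = 36
B(l) = 1/(-23 + l)
n = 6840 (n = 36*(-19*(-10)) = 36*190 = 6840)
n - B(-141) = 6840 - 1/(-23 - 141) = 6840 - 1/(-164) = 6840 - 1*(-1/164) = 6840 + 1/164 = 1121761/164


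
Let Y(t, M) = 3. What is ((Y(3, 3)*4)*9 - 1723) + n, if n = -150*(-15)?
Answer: 635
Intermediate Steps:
n = 2250
((Y(3, 3)*4)*9 - 1723) + n = ((3*4)*9 - 1723) + 2250 = (12*9 - 1723) + 2250 = (108 - 1723) + 2250 = -1615 + 2250 = 635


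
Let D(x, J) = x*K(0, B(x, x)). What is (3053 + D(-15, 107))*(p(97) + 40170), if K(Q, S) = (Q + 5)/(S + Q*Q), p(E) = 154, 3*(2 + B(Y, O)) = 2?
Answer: 125377397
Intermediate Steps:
B(Y, O) = -4/3 (B(Y, O) = -2 + (⅓)*2 = -2 + ⅔ = -4/3)
K(Q, S) = (5 + Q)/(S + Q²)
D(x, J) = -15*x/4 (D(x, J) = x*((5 + 0)/(-4/3 + 0²)) = x*(5/(-4/3 + 0)) = x*(5/(-4/3)) = x*(-¾*5) = x*(-15/4) = -15*x/4)
(3053 + D(-15, 107))*(p(97) + 40170) = (3053 - 15/4*(-15))*(154 + 40170) = (3053 + 225/4)*40324 = (12437/4)*40324 = 125377397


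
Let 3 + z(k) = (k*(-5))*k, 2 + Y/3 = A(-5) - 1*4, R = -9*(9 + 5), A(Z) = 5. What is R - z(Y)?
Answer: -78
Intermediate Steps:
R = -126 (R = -9*14 = -126)
Y = -3 (Y = -6 + 3*(5 - 1*4) = -6 + 3*(5 - 4) = -6 + 3*1 = -6 + 3 = -3)
z(k) = -3 - 5*k**2 (z(k) = -3 + (k*(-5))*k = -3 + (-5*k)*k = -3 - 5*k**2)
R - z(Y) = -126 - (-3 - 5*(-3)**2) = -126 - (-3 - 5*9) = -126 - (-3 - 45) = -126 - 1*(-48) = -126 + 48 = -78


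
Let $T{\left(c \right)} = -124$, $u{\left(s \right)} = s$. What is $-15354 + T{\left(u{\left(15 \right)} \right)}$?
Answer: $-15478$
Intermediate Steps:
$-15354 + T{\left(u{\left(15 \right)} \right)} = -15354 - 124 = -15478$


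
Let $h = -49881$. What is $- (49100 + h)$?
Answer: $781$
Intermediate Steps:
$- (49100 + h) = - (49100 - 49881) = \left(-1\right) \left(-781\right) = 781$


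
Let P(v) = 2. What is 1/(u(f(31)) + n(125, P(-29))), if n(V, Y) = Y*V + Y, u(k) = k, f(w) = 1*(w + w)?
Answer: 1/314 ≈ 0.0031847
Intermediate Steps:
f(w) = 2*w (f(w) = 1*(2*w) = 2*w)
n(V, Y) = Y + V*Y (n(V, Y) = V*Y + Y = Y + V*Y)
1/(u(f(31)) + n(125, P(-29))) = 1/(2*31 + 2*(1 + 125)) = 1/(62 + 2*126) = 1/(62 + 252) = 1/314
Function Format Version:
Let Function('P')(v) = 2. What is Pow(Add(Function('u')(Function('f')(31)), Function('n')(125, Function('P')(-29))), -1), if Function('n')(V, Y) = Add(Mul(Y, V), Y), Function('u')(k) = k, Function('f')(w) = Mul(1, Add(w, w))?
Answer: Rational(1, 314) ≈ 0.0031847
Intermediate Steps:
Function('f')(w) = Mul(2, w) (Function('f')(w) = Mul(1, Mul(2, w)) = Mul(2, w))
Function('n')(V, Y) = Add(Y, Mul(V, Y)) (Function('n')(V, Y) = Add(Mul(V, Y), Y) = Add(Y, Mul(V, Y)))
Pow(Add(Function('u')(Function('f')(31)), Function('n')(125, Function('P')(-29))), -1) = Pow(Add(Mul(2, 31), Mul(2, Add(1, 125))), -1) = Pow(Add(62, Mul(2, 126)), -1) = Pow(Add(62, 252), -1) = Pow(314, -1) = Rational(1, 314)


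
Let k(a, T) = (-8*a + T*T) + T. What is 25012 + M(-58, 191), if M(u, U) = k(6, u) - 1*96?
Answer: 28174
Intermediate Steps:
k(a, T) = T + T² - 8*a (k(a, T) = (-8*a + T²) + T = (T² - 8*a) + T = T + T² - 8*a)
M(u, U) = -144 + u + u² (M(u, U) = (u + u² - 8*6) - 1*96 = (u + u² - 48) - 96 = (-48 + u + u²) - 96 = -144 + u + u²)
25012 + M(-58, 191) = 25012 + (-144 - 58 + (-58)²) = 25012 + (-144 - 58 + 3364) = 25012 + 3162 = 28174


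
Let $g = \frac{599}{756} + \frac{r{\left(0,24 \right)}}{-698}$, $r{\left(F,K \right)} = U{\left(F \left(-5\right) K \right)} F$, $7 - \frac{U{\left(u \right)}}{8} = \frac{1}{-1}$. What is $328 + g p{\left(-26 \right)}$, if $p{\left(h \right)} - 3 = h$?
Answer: $\frac{234191}{756} \approx 309.78$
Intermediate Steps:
$p{\left(h \right)} = 3 + h$
$U{\left(u \right)} = 64$ ($U{\left(u \right)} = 56 - \frac{8}{-1} = 56 - -8 = 56 + 8 = 64$)
$r{\left(F,K \right)} = 64 F$
$g = \frac{599}{756}$ ($g = \frac{599}{756} + \frac{64 \cdot 0}{-698} = 599 \cdot \frac{1}{756} + 0 \left(- \frac{1}{698}\right) = \frac{599}{756} + 0 = \frac{599}{756} \approx 0.79233$)
$328 + g p{\left(-26 \right)} = 328 + \frac{599 \left(3 - 26\right)}{756} = 328 + \frac{599}{756} \left(-23\right) = 328 - \frac{13777}{756} = \frac{234191}{756}$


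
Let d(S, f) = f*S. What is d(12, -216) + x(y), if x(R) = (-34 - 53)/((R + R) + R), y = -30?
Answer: -77731/30 ≈ -2591.0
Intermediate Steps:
d(S, f) = S*f
x(R) = -29/R (x(R) = -87/(2*R + R) = -87*1/(3*R) = -29/R)
d(12, -216) + x(y) = 12*(-216) - 29/(-30) = -2592 - 29*(-1/30) = -2592 + 29/30 = -77731/30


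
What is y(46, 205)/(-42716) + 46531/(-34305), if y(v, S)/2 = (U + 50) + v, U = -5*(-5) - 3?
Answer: -8456416/6209205 ≈ -1.3619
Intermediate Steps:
U = 22 (U = 25 - 3 = 22)
y(v, S) = 144 + 2*v (y(v, S) = 2*((22 + 50) + v) = 2*(72 + v) = 144 + 2*v)
y(46, 205)/(-42716) + 46531/(-34305) = (144 + 2*46)/(-42716) + 46531/(-34305) = (144 + 92)*(-1/42716) + 46531*(-1/34305) = 236*(-1/42716) - 46531/34305 = -1/181 - 46531/34305 = -8456416/6209205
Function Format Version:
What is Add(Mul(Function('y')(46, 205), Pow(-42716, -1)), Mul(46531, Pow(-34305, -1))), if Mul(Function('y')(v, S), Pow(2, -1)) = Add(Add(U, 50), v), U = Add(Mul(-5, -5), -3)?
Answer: Rational(-8456416, 6209205) ≈ -1.3619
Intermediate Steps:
U = 22 (U = Add(25, -3) = 22)
Function('y')(v, S) = Add(144, Mul(2, v)) (Function('y')(v, S) = Mul(2, Add(Add(22, 50), v)) = Mul(2, Add(72, v)) = Add(144, Mul(2, v)))
Add(Mul(Function('y')(46, 205), Pow(-42716, -1)), Mul(46531, Pow(-34305, -1))) = Add(Mul(Add(144, Mul(2, 46)), Pow(-42716, -1)), Mul(46531, Pow(-34305, -1))) = Add(Mul(Add(144, 92), Rational(-1, 42716)), Mul(46531, Rational(-1, 34305))) = Add(Mul(236, Rational(-1, 42716)), Rational(-46531, 34305)) = Add(Rational(-1, 181), Rational(-46531, 34305)) = Rational(-8456416, 6209205)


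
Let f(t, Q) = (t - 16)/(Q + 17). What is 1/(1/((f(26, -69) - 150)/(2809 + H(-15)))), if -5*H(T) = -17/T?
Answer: -292875/5477108 ≈ -0.053473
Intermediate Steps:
H(T) = 17/(5*T) (H(T) = -(-17)/(5*T) = 17/(5*T))
f(t, Q) = (-16 + t)/(17 + Q)
1/(1/((f(26, -69) - 150)/(2809 + H(-15)))) = 1/(1/(((-16 + 26)/(17 - 69) - 150)/(2809 + (17/5)/(-15)))) = 1/(1/((10/(-52) - 150)/(2809 + (17/5)*(-1/15)))) = 1/(1/((-1/52*10 - 150)/(2809 - 17/75))) = 1/(1/((-5/26 - 150)/(210658/75))) = 1/(1/(-3905/26*75/210658)) = 1/(1/(-292875/5477108)) = 1/(-5477108/292875) = -292875/5477108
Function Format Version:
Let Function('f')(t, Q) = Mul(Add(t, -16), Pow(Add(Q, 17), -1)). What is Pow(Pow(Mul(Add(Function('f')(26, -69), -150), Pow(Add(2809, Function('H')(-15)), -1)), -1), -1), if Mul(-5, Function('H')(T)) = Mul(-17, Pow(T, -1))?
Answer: Rational(-292875, 5477108) ≈ -0.053473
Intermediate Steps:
Function('H')(T) = Mul(Rational(17, 5), Pow(T, -1)) (Function('H')(T) = Mul(Rational(-1, 5), Mul(-17, Pow(T, -1))) = Mul(Rational(17, 5), Pow(T, -1)))
Function('f')(t, Q) = Mul(Pow(Add(17, Q), -1), Add(-16, t)) (Function('f')(t, Q) = Mul(Add(-16, t), Pow(Add(17, Q), -1)) = Mul(Pow(Add(17, Q), -1), Add(-16, t)))
Pow(Pow(Mul(Add(Function('f')(26, -69), -150), Pow(Add(2809, Function('H')(-15)), -1)), -1), -1) = Pow(Pow(Mul(Add(Mul(Pow(Add(17, -69), -1), Add(-16, 26)), -150), Pow(Add(2809, Mul(Rational(17, 5), Pow(-15, -1))), -1)), -1), -1) = Pow(Pow(Mul(Add(Mul(Pow(-52, -1), 10), -150), Pow(Add(2809, Mul(Rational(17, 5), Rational(-1, 15))), -1)), -1), -1) = Pow(Pow(Mul(Add(Mul(Rational(-1, 52), 10), -150), Pow(Add(2809, Rational(-17, 75)), -1)), -1), -1) = Pow(Pow(Mul(Add(Rational(-5, 26), -150), Pow(Rational(210658, 75), -1)), -1), -1) = Pow(Pow(Mul(Rational(-3905, 26), Rational(75, 210658)), -1), -1) = Pow(Pow(Rational(-292875, 5477108), -1), -1) = Pow(Rational(-5477108, 292875), -1) = Rational(-292875, 5477108)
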